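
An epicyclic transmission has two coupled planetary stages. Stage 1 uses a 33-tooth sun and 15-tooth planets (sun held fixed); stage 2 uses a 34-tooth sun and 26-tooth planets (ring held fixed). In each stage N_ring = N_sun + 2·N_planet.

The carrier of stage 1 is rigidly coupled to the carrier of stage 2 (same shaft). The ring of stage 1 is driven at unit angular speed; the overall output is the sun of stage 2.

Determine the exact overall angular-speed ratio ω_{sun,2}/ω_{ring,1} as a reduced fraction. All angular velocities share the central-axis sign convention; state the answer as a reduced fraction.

Stage 1: N_ring = 33 + 2·15 = 63
Stage 1: 33(ω_s−ω_c) = −63(ω_r−ω_c),  ω_s=0, ω_r=1
Stage 1: 33(0−ω_c) = −63(1−ω_c)  ⇒  96ω_c = 63  ⇒  ω_c = 21/32
  ⇒ ω_c¹/ω_r¹ = 21/32
Stage 2: N_ring = 34 + 2·26 = 86
Stage 2: 34(ω_s−ω_c) = −86(ω_r−ω_c),  ω_r=0, ω_c=1
Stage 2: ω_s = 1 − (86/34)(0−1) = 60/17
  ⇒ ω_s²/ω_c² = 60/17
Coupling ω_c² = ω_c¹ ⇒ overall = 21/32 × 60/17 = 315/136

315/136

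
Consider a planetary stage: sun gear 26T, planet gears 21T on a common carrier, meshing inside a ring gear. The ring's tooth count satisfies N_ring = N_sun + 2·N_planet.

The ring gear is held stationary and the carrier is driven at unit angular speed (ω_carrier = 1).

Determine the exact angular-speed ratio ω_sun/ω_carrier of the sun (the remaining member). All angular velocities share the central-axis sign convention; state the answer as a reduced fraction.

N_ring = 26 + 2·21 = 68
26(ω_s−ω_c) = −68(ω_r−ω_c),  ω_r=0, ω_c=1
ω_s = 1 − (68/26)(0−1) = 47/13
ω_s/ω_c = 47/13

47/13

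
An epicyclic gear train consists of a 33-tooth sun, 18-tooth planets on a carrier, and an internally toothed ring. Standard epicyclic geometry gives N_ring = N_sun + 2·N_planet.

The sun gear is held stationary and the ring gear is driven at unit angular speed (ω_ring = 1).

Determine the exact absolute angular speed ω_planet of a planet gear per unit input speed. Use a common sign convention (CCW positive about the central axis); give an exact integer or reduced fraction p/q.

23/12

N_ring = 33 + 2·18 = 69
33(ω_s−ω_c) = −69(ω_r−ω_c),  ω_s=0, ω_r=1
33(0−ω_c) = −69(1−ω_c)  ⇒  102ω_c = 69  ⇒  ω_c = 23/34
sun–planet: 33·(0−23/34) = −18·(ω_p−ω_c)  ⇒  ω_p−ω_c = −(33/18)·(-23/34) = 253/204
ω_p = 23/34 + 253/204 = 23/12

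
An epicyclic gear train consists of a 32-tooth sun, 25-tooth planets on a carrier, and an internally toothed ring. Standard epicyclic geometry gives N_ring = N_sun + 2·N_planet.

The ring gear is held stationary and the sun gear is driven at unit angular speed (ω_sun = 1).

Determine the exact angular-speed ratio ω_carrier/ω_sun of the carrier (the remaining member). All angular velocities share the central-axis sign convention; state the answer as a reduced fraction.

N_ring = 32 + 2·25 = 82
32(ω_s−ω_c) = −82(ω_r−ω_c),  ω_r=0, ω_s=1
32(1−ω_c) = −82(0−ω_c)  ⇒  114ω_c = 32  ⇒  ω_c = 16/57
ω_c/ω_s = 16/57

16/57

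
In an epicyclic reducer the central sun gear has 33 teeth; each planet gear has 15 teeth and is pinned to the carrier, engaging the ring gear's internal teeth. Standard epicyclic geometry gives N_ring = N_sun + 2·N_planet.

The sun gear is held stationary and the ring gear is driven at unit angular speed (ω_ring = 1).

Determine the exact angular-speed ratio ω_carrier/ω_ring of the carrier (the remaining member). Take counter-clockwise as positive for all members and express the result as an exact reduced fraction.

N_ring = 33 + 2·15 = 63
33(ω_s−ω_c) = −63(ω_r−ω_c),  ω_s=0, ω_r=1
33(0−ω_c) = −63(1−ω_c)  ⇒  96ω_c = 63  ⇒  ω_c = 21/32
ω_c/ω_r = 21/32

21/32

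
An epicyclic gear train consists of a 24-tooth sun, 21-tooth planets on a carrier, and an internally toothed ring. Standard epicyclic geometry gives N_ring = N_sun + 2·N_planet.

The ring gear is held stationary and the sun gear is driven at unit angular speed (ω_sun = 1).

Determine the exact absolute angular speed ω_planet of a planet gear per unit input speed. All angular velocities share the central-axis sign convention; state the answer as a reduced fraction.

N_ring = 24 + 2·21 = 66
24(ω_s−ω_c) = −66(ω_r−ω_c),  ω_r=0, ω_s=1
24(1−ω_c) = −66(0−ω_c)  ⇒  90ω_c = 24  ⇒  ω_c = 4/15
sun–planet: 24·(1−4/15) = −21·(ω_p−ω_c)  ⇒  ω_p−ω_c = −(24/21)·(11/15) = -88/105
ω_p = 4/15 − 88/105 = -4/7

-4/7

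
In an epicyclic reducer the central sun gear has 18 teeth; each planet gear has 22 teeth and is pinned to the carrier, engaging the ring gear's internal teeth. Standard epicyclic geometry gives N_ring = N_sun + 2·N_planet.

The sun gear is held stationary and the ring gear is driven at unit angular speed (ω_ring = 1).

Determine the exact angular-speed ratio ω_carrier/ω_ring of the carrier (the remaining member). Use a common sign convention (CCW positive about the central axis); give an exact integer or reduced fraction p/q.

N_ring = 18 + 2·22 = 62
18(ω_s−ω_c) = −62(ω_r−ω_c),  ω_s=0, ω_r=1
18(0−ω_c) = −62(1−ω_c)  ⇒  80ω_c = 62  ⇒  ω_c = 31/40
ω_c/ω_r = 31/40

31/40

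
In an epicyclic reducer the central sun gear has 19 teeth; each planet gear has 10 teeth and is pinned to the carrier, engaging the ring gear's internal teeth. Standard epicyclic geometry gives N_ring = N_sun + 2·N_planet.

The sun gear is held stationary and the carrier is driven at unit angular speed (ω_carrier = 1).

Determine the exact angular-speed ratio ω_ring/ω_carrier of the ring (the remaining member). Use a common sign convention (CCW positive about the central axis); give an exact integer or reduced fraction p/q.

N_ring = 19 + 2·10 = 39
19(ω_s−ω_c) = −39(ω_r−ω_c),  ω_s=0, ω_c=1
ω_r = 1 − (19/39)(0−1) = 58/39
ω_r/ω_c = 58/39

58/39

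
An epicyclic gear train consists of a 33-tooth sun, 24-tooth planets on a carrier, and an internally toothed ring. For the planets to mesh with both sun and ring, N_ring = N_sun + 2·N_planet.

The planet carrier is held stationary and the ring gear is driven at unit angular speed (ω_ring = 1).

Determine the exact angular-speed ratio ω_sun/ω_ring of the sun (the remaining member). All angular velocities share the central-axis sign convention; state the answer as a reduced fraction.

N_ring = 33 + 2·24 = 81
33(ω_s−ω_c) = −81(ω_r−ω_c),  ω_c=0, ω_r=1
ω_s = 0 − (81/33)(1−0) = -27/11
ω_s/ω_r = -27/11

-27/11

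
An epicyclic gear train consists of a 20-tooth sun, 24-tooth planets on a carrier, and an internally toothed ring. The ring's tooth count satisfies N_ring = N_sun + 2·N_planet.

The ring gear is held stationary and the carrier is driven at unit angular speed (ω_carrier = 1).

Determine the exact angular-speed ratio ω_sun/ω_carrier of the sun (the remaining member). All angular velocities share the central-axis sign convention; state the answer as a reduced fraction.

22/5

N_ring = 20 + 2·24 = 68
20(ω_s−ω_c) = −68(ω_r−ω_c),  ω_r=0, ω_c=1
ω_s = 1 − (68/20)(0−1) = 22/5
ω_s/ω_c = 22/5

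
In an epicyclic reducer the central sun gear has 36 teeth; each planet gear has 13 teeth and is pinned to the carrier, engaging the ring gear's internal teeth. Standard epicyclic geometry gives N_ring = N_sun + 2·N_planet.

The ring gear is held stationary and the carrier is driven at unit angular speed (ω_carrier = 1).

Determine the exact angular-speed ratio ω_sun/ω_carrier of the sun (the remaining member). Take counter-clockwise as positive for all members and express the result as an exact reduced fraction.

N_ring = 36 + 2·13 = 62
36(ω_s−ω_c) = −62(ω_r−ω_c),  ω_r=0, ω_c=1
ω_s = 1 − (62/36)(0−1) = 49/18
ω_s/ω_c = 49/18

49/18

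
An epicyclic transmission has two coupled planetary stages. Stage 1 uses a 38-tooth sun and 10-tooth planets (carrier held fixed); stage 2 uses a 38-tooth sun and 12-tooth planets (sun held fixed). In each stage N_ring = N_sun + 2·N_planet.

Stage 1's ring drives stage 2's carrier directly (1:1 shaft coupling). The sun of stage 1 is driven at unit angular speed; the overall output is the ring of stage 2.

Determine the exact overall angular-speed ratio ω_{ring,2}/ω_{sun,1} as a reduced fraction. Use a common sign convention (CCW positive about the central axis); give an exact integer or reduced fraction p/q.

Stage 1: N_ring = 38 + 2·10 = 58
Stage 1: 38(ω_s−ω_c) = −58(ω_r−ω_c),  ω_c=0, ω_s=1
Stage 1: ω_r = 0 − (38/58)(1−0) = -19/29
  ⇒ ω_r¹/ω_s¹ = -19/29
Stage 2: N_ring = 38 + 2·12 = 62
Stage 2: 38(ω_s−ω_c) = −62(ω_r−ω_c),  ω_s=0, ω_c=1
Stage 2: ω_r = 1 − (38/62)(0−1) = 50/31
  ⇒ ω_r²/ω_c² = 50/31
Coupling ω_c² = ω_r¹ ⇒ overall = -19/29 × 50/31 = -950/899

-950/899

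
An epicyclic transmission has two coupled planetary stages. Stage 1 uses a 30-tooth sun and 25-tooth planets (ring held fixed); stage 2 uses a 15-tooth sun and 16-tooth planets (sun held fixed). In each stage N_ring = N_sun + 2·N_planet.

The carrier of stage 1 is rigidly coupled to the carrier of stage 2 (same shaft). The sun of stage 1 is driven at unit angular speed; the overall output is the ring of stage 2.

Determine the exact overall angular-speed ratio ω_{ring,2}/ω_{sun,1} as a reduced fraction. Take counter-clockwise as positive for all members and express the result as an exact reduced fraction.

186/517

Stage 1: N_ring = 30 + 2·25 = 80
Stage 1: 30(ω_s−ω_c) = −80(ω_r−ω_c),  ω_r=0, ω_s=1
Stage 1: 30(1−ω_c) = −80(0−ω_c)  ⇒  110ω_c = 30  ⇒  ω_c = 3/11
  ⇒ ω_c¹/ω_s¹ = 3/11
Stage 2: N_ring = 15 + 2·16 = 47
Stage 2: 15(ω_s−ω_c) = −47(ω_r−ω_c),  ω_s=0, ω_c=1
Stage 2: ω_r = 1 − (15/47)(0−1) = 62/47
  ⇒ ω_r²/ω_c² = 62/47
Coupling ω_c² = ω_c¹ ⇒ overall = 3/11 × 62/47 = 186/517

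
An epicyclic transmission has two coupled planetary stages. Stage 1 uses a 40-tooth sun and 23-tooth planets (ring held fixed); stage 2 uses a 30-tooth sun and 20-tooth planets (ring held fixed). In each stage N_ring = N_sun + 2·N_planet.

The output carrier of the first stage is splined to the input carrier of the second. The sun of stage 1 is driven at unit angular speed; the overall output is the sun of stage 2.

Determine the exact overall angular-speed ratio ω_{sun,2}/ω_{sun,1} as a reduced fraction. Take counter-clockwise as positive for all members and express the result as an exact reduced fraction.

Stage 1: N_ring = 40 + 2·23 = 86
Stage 1: 40(ω_s−ω_c) = −86(ω_r−ω_c),  ω_r=0, ω_s=1
Stage 1: 40(1−ω_c) = −86(0−ω_c)  ⇒  126ω_c = 40  ⇒  ω_c = 20/63
  ⇒ ω_c¹/ω_s¹ = 20/63
Stage 2: N_ring = 30 + 2·20 = 70
Stage 2: 30(ω_s−ω_c) = −70(ω_r−ω_c),  ω_r=0, ω_c=1
Stage 2: ω_s = 1 − (70/30)(0−1) = 10/3
  ⇒ ω_s²/ω_c² = 10/3
Coupling ω_c² = ω_c¹ ⇒ overall = 20/63 × 10/3 = 200/189

200/189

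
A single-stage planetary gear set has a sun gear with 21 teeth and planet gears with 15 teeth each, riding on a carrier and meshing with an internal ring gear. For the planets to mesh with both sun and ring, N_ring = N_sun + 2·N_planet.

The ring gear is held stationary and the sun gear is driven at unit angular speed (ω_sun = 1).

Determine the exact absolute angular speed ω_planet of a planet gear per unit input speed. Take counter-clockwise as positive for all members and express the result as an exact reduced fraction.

N_ring = 21 + 2·15 = 51
21(ω_s−ω_c) = −51(ω_r−ω_c),  ω_r=0, ω_s=1
21(1−ω_c) = −51(0−ω_c)  ⇒  72ω_c = 21  ⇒  ω_c = 7/24
sun–planet: 21·(1−7/24) = −15·(ω_p−ω_c)  ⇒  ω_p−ω_c = −(21/15)·(17/24) = -119/120
ω_p = 7/24 − 119/120 = -7/10

-7/10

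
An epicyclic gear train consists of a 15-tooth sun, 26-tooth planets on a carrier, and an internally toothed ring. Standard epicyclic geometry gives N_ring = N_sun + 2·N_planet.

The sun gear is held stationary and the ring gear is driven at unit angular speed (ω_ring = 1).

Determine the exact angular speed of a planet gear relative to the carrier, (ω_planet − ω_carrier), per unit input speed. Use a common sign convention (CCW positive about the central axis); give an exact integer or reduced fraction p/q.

1005/2132

N_ring = 15 + 2·26 = 67
15(ω_s−ω_c) = −67(ω_r−ω_c),  ω_s=0, ω_r=1
15(0−ω_c) = −67(1−ω_c)  ⇒  82ω_c = 67  ⇒  ω_c = 67/82
sun–planet: 15·(0−67/82) = −26·(ω_p−ω_c)  ⇒  ω_p−ω_c = −(15/26)·(-67/82) = 1005/2132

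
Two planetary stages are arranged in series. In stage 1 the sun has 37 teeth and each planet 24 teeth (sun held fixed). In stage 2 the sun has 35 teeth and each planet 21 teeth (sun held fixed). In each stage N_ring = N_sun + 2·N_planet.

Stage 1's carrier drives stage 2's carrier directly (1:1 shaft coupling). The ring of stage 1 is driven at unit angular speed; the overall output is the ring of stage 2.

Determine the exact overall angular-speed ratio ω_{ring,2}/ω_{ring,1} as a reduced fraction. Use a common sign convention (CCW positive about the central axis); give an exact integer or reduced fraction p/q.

680/671

Stage 1: N_ring = 37 + 2·24 = 85
Stage 1: 37(ω_s−ω_c) = −85(ω_r−ω_c),  ω_s=0, ω_r=1
Stage 1: 37(0−ω_c) = −85(1−ω_c)  ⇒  122ω_c = 85  ⇒  ω_c = 85/122
  ⇒ ω_c¹/ω_r¹ = 85/122
Stage 2: N_ring = 35 + 2·21 = 77
Stage 2: 35(ω_s−ω_c) = −77(ω_r−ω_c),  ω_s=0, ω_c=1
Stage 2: ω_r = 1 − (35/77)(0−1) = 16/11
  ⇒ ω_r²/ω_c² = 16/11
Coupling ω_c² = ω_c¹ ⇒ overall = 85/122 × 16/11 = 680/671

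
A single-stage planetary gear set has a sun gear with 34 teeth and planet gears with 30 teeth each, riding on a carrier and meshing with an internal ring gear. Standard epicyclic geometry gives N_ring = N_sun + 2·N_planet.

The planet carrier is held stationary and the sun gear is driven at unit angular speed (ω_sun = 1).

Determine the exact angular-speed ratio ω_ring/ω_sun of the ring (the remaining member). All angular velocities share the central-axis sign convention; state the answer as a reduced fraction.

N_ring = 34 + 2·30 = 94
34(ω_s−ω_c) = −94(ω_r−ω_c),  ω_c=0, ω_s=1
ω_r = 0 − (34/94)(1−0) = -17/47
ω_r/ω_s = -17/47

-17/47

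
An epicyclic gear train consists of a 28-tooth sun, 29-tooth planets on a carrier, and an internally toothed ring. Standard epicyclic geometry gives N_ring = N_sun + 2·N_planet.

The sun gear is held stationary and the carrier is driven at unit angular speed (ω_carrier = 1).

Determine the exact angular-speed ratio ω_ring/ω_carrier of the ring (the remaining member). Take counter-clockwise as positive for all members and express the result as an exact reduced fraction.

57/43

N_ring = 28 + 2·29 = 86
28(ω_s−ω_c) = −86(ω_r−ω_c),  ω_s=0, ω_c=1
ω_r = 1 − (28/86)(0−1) = 57/43
ω_r/ω_c = 57/43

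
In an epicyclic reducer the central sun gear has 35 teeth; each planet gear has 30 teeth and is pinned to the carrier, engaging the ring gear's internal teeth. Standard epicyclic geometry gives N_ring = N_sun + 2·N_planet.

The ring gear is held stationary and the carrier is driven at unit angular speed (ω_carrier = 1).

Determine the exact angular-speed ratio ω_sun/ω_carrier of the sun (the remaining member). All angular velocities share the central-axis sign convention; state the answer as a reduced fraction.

26/7

N_ring = 35 + 2·30 = 95
35(ω_s−ω_c) = −95(ω_r−ω_c),  ω_r=0, ω_c=1
ω_s = 1 − (95/35)(0−1) = 26/7
ω_s/ω_c = 26/7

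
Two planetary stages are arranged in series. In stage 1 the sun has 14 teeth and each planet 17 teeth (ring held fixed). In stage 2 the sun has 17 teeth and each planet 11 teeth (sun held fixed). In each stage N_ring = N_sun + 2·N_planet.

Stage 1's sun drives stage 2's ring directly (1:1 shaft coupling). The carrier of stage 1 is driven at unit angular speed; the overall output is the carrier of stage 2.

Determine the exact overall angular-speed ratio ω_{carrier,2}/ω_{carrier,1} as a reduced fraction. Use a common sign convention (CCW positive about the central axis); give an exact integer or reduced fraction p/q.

Stage 1: N_ring = 14 + 2·17 = 48
Stage 1: 14(ω_s−ω_c) = −48(ω_r−ω_c),  ω_r=0, ω_c=1
Stage 1: ω_s = 1 − (48/14)(0−1) = 31/7
  ⇒ ω_s¹/ω_c¹ = 31/7
Stage 2: N_ring = 17 + 2·11 = 39
Stage 2: 17(ω_s−ω_c) = −39(ω_r−ω_c),  ω_s=0, ω_r=1
Stage 2: 17(0−ω_c) = −39(1−ω_c)  ⇒  56ω_c = 39  ⇒  ω_c = 39/56
  ⇒ ω_c²/ω_r² = 39/56
Coupling ω_r² = ω_s¹ ⇒ overall = 31/7 × 39/56 = 1209/392

1209/392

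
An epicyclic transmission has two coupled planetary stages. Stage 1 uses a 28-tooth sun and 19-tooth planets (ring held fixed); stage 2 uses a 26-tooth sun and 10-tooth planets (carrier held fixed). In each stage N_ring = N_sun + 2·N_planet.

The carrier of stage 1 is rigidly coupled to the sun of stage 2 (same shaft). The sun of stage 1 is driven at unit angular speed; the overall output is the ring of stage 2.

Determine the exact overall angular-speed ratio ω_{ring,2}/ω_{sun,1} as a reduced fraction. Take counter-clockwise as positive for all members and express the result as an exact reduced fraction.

Stage 1: N_ring = 28 + 2·19 = 66
Stage 1: 28(ω_s−ω_c) = −66(ω_r−ω_c),  ω_r=0, ω_s=1
Stage 1: 28(1−ω_c) = −66(0−ω_c)  ⇒  94ω_c = 28  ⇒  ω_c = 14/47
  ⇒ ω_c¹/ω_s¹ = 14/47
Stage 2: N_ring = 26 + 2·10 = 46
Stage 2: 26(ω_s−ω_c) = −46(ω_r−ω_c),  ω_c=0, ω_s=1
Stage 2: ω_r = 0 − (26/46)(1−0) = -13/23
  ⇒ ω_r²/ω_s² = -13/23
Coupling ω_s² = ω_c¹ ⇒ overall = 14/47 × -13/23 = -182/1081

-182/1081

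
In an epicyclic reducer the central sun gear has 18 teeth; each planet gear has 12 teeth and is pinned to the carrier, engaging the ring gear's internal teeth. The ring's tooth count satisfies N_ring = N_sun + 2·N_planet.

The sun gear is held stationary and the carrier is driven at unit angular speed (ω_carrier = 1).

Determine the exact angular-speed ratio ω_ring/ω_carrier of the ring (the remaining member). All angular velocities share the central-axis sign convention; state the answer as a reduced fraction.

10/7

N_ring = 18 + 2·12 = 42
18(ω_s−ω_c) = −42(ω_r−ω_c),  ω_s=0, ω_c=1
ω_r = 1 − (18/42)(0−1) = 10/7
ω_r/ω_c = 10/7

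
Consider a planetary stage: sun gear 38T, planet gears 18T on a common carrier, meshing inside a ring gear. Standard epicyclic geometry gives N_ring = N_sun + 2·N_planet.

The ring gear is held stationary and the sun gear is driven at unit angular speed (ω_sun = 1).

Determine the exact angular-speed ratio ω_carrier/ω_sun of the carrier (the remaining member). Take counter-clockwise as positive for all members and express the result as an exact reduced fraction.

19/56

N_ring = 38 + 2·18 = 74
38(ω_s−ω_c) = −74(ω_r−ω_c),  ω_r=0, ω_s=1
38(1−ω_c) = −74(0−ω_c)  ⇒  112ω_c = 38  ⇒  ω_c = 19/56
ω_c/ω_s = 19/56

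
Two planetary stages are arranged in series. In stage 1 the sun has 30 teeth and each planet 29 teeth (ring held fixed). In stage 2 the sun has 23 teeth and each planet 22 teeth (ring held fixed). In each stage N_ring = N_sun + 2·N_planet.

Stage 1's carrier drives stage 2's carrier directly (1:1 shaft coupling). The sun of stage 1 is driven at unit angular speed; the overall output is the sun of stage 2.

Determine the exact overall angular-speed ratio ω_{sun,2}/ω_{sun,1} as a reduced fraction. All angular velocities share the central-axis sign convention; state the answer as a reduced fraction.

Stage 1: N_ring = 30 + 2·29 = 88
Stage 1: 30(ω_s−ω_c) = −88(ω_r−ω_c),  ω_r=0, ω_s=1
Stage 1: 30(1−ω_c) = −88(0−ω_c)  ⇒  118ω_c = 30  ⇒  ω_c = 15/59
  ⇒ ω_c¹/ω_s¹ = 15/59
Stage 2: N_ring = 23 + 2·22 = 67
Stage 2: 23(ω_s−ω_c) = −67(ω_r−ω_c),  ω_r=0, ω_c=1
Stage 2: ω_s = 1 − (67/23)(0−1) = 90/23
  ⇒ ω_s²/ω_c² = 90/23
Coupling ω_c² = ω_c¹ ⇒ overall = 15/59 × 90/23 = 1350/1357

1350/1357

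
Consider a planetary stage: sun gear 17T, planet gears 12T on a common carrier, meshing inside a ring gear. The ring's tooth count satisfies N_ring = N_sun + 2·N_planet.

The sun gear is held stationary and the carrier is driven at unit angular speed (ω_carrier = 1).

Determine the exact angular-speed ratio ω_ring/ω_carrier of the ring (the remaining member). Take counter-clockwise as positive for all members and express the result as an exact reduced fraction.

58/41

N_ring = 17 + 2·12 = 41
17(ω_s−ω_c) = −41(ω_r−ω_c),  ω_s=0, ω_c=1
ω_r = 1 − (17/41)(0−1) = 58/41
ω_r/ω_c = 58/41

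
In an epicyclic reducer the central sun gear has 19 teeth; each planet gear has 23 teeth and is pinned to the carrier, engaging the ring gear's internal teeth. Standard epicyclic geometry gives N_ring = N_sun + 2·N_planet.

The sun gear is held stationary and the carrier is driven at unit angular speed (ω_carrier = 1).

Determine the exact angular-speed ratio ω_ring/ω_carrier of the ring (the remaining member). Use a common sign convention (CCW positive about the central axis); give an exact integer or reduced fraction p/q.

N_ring = 19 + 2·23 = 65
19(ω_s−ω_c) = −65(ω_r−ω_c),  ω_s=0, ω_c=1
ω_r = 1 − (19/65)(0−1) = 84/65
ω_r/ω_c = 84/65

84/65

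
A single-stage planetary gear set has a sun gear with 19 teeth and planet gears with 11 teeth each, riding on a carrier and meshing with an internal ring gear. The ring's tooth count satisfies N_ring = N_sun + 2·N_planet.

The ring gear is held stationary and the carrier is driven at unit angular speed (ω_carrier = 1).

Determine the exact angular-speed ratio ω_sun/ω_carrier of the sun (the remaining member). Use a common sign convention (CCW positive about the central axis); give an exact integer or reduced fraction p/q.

N_ring = 19 + 2·11 = 41
19(ω_s−ω_c) = −41(ω_r−ω_c),  ω_r=0, ω_c=1
ω_s = 1 − (41/19)(0−1) = 60/19
ω_s/ω_c = 60/19

60/19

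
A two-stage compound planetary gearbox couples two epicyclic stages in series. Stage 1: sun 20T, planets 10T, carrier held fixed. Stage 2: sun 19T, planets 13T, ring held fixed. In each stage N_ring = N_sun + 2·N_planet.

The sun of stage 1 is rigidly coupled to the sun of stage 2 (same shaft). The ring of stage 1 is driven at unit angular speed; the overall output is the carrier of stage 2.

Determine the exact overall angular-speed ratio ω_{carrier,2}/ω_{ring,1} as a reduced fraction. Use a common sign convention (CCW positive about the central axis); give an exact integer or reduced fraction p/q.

-19/32

Stage 1: N_ring = 20 + 2·10 = 40
Stage 1: 20(ω_s−ω_c) = −40(ω_r−ω_c),  ω_c=0, ω_r=1
Stage 1: ω_s = 0 − (40/20)(1−0) = -2
  ⇒ ω_s¹/ω_r¹ = -2
Stage 2: N_ring = 19 + 2·13 = 45
Stage 2: 19(ω_s−ω_c) = −45(ω_r−ω_c),  ω_r=0, ω_s=1
Stage 2: 19(1−ω_c) = −45(0−ω_c)  ⇒  64ω_c = 19  ⇒  ω_c = 19/64
  ⇒ ω_c²/ω_s² = 19/64
Coupling ω_s² = ω_s¹ ⇒ overall = -2 × 19/64 = -19/32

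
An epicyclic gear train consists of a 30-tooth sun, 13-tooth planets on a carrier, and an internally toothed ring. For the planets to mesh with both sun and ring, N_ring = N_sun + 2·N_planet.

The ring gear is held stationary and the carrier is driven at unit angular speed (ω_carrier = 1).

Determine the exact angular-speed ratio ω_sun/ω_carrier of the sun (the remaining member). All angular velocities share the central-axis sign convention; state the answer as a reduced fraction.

43/15

N_ring = 30 + 2·13 = 56
30(ω_s−ω_c) = −56(ω_r−ω_c),  ω_r=0, ω_c=1
ω_s = 1 − (56/30)(0−1) = 43/15
ω_s/ω_c = 43/15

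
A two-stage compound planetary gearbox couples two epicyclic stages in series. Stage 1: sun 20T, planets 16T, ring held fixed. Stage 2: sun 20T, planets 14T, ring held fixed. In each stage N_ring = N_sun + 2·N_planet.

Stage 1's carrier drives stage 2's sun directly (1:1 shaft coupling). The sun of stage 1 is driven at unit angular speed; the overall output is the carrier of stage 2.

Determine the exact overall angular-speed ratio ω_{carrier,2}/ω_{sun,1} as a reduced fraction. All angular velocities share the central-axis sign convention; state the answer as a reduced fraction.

Stage 1: N_ring = 20 + 2·16 = 52
Stage 1: 20(ω_s−ω_c) = −52(ω_r−ω_c),  ω_r=0, ω_s=1
Stage 1: 20(1−ω_c) = −52(0−ω_c)  ⇒  72ω_c = 20  ⇒  ω_c = 5/18
  ⇒ ω_c¹/ω_s¹ = 5/18
Stage 2: N_ring = 20 + 2·14 = 48
Stage 2: 20(ω_s−ω_c) = −48(ω_r−ω_c),  ω_r=0, ω_s=1
Stage 2: 20(1−ω_c) = −48(0−ω_c)  ⇒  68ω_c = 20  ⇒  ω_c = 5/17
  ⇒ ω_c²/ω_s² = 5/17
Coupling ω_s² = ω_c¹ ⇒ overall = 5/18 × 5/17 = 25/306

25/306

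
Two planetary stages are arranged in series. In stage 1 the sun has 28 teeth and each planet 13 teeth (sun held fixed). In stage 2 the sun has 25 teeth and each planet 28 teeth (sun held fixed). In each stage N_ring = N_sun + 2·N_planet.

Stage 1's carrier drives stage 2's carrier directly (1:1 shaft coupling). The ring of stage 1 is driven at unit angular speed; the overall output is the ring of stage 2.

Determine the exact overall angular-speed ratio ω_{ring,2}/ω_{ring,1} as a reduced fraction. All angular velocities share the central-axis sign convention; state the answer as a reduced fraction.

Stage 1: N_ring = 28 + 2·13 = 54
Stage 1: 28(ω_s−ω_c) = −54(ω_r−ω_c),  ω_s=0, ω_r=1
Stage 1: 28(0−ω_c) = −54(1−ω_c)  ⇒  82ω_c = 54  ⇒  ω_c = 27/41
  ⇒ ω_c¹/ω_r¹ = 27/41
Stage 2: N_ring = 25 + 2·28 = 81
Stage 2: 25(ω_s−ω_c) = −81(ω_r−ω_c),  ω_s=0, ω_c=1
Stage 2: ω_r = 1 − (25/81)(0−1) = 106/81
  ⇒ ω_r²/ω_c² = 106/81
Coupling ω_c² = ω_c¹ ⇒ overall = 27/41 × 106/81 = 106/123

106/123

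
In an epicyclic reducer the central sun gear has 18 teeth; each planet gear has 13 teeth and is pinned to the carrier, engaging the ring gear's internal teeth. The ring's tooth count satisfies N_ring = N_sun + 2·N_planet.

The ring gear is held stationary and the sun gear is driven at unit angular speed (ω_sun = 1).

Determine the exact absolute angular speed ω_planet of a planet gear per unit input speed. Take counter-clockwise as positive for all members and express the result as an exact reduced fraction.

-9/13

N_ring = 18 + 2·13 = 44
18(ω_s−ω_c) = −44(ω_r−ω_c),  ω_r=0, ω_s=1
18(1−ω_c) = −44(0−ω_c)  ⇒  62ω_c = 18  ⇒  ω_c = 9/31
sun–planet: 18·(1−9/31) = −13·(ω_p−ω_c)  ⇒  ω_p−ω_c = −(18/13)·(22/31) = -396/403
ω_p = 9/31 − 396/403 = -9/13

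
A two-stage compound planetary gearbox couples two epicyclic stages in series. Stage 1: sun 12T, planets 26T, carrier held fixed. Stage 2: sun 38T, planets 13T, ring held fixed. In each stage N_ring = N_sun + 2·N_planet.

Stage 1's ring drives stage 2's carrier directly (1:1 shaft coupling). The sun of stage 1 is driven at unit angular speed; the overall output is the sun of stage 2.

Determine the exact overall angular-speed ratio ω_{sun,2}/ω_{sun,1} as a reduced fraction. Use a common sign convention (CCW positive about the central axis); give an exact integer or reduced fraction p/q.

-153/304

Stage 1: N_ring = 12 + 2·26 = 64
Stage 1: 12(ω_s−ω_c) = −64(ω_r−ω_c),  ω_c=0, ω_s=1
Stage 1: ω_r = 0 − (12/64)(1−0) = -3/16
  ⇒ ω_r¹/ω_s¹ = -3/16
Stage 2: N_ring = 38 + 2·13 = 64
Stage 2: 38(ω_s−ω_c) = −64(ω_r−ω_c),  ω_r=0, ω_c=1
Stage 2: ω_s = 1 − (64/38)(0−1) = 51/19
  ⇒ ω_s²/ω_c² = 51/19
Coupling ω_c² = ω_r¹ ⇒ overall = -3/16 × 51/19 = -153/304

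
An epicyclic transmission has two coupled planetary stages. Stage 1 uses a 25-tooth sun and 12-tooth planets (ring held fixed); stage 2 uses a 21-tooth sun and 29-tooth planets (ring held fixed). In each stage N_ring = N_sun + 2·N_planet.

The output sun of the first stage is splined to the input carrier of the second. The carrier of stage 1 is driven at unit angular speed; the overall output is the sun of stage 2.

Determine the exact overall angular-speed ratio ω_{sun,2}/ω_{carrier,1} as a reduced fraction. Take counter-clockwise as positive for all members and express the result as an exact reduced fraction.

296/21

Stage 1: N_ring = 25 + 2·12 = 49
Stage 1: 25(ω_s−ω_c) = −49(ω_r−ω_c),  ω_r=0, ω_c=1
Stage 1: ω_s = 1 − (49/25)(0−1) = 74/25
  ⇒ ω_s¹/ω_c¹ = 74/25
Stage 2: N_ring = 21 + 2·29 = 79
Stage 2: 21(ω_s−ω_c) = −79(ω_r−ω_c),  ω_r=0, ω_c=1
Stage 2: ω_s = 1 − (79/21)(0−1) = 100/21
  ⇒ ω_s²/ω_c² = 100/21
Coupling ω_c² = ω_s¹ ⇒ overall = 74/25 × 100/21 = 296/21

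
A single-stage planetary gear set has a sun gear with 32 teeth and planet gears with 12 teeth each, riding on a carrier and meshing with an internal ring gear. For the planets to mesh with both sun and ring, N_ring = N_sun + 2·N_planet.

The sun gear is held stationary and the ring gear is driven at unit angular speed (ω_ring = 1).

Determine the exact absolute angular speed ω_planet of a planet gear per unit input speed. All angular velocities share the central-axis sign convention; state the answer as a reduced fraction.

7/3

N_ring = 32 + 2·12 = 56
32(ω_s−ω_c) = −56(ω_r−ω_c),  ω_s=0, ω_r=1
32(0−ω_c) = −56(1−ω_c)  ⇒  88ω_c = 56  ⇒  ω_c = 7/11
sun–planet: 32·(0−7/11) = −12·(ω_p−ω_c)  ⇒  ω_p−ω_c = −(32/12)·(-7/11) = 56/33
ω_p = 7/11 + 56/33 = 7/3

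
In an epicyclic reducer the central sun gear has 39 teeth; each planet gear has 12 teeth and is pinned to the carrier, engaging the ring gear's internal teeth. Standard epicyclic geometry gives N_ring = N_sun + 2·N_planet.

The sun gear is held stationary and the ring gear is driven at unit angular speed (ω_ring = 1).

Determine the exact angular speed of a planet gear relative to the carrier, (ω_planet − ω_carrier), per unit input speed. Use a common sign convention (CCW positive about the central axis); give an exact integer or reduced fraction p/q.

273/136

N_ring = 39 + 2·12 = 63
39(ω_s−ω_c) = −63(ω_r−ω_c),  ω_s=0, ω_r=1
39(0−ω_c) = −63(1−ω_c)  ⇒  102ω_c = 63  ⇒  ω_c = 21/34
sun–planet: 39·(0−21/34) = −12·(ω_p−ω_c)  ⇒  ω_p−ω_c = −(39/12)·(-21/34) = 273/136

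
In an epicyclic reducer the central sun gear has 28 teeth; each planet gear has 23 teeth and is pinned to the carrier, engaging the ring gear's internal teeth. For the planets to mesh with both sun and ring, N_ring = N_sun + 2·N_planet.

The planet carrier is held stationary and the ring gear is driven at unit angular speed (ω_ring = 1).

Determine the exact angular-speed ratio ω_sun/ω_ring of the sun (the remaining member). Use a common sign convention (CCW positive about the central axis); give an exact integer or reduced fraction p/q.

-37/14

N_ring = 28 + 2·23 = 74
28(ω_s−ω_c) = −74(ω_r−ω_c),  ω_c=0, ω_r=1
ω_s = 0 − (74/28)(1−0) = -37/14
ω_s/ω_r = -37/14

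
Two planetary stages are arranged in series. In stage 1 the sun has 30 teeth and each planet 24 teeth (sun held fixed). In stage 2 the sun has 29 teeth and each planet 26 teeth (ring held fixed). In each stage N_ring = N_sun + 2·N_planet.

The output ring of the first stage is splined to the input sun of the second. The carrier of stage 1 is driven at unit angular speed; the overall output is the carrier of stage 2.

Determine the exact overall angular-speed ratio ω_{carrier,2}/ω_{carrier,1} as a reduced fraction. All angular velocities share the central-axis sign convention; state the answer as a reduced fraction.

Stage 1: N_ring = 30 + 2·24 = 78
Stage 1: 30(ω_s−ω_c) = −78(ω_r−ω_c),  ω_s=0, ω_c=1
Stage 1: ω_r = 1 − (30/78)(0−1) = 18/13
  ⇒ ω_r¹/ω_c¹ = 18/13
Stage 2: N_ring = 29 + 2·26 = 81
Stage 2: 29(ω_s−ω_c) = −81(ω_r−ω_c),  ω_r=0, ω_s=1
Stage 2: 29(1−ω_c) = −81(0−ω_c)  ⇒  110ω_c = 29  ⇒  ω_c = 29/110
  ⇒ ω_c²/ω_s² = 29/110
Coupling ω_s² = ω_r¹ ⇒ overall = 18/13 × 29/110 = 261/715

261/715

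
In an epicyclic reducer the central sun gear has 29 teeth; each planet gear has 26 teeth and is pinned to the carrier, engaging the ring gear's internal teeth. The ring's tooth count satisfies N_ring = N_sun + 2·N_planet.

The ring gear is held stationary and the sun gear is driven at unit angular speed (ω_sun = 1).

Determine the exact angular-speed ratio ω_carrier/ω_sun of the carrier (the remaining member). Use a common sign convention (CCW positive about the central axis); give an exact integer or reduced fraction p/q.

29/110

N_ring = 29 + 2·26 = 81
29(ω_s−ω_c) = −81(ω_r−ω_c),  ω_r=0, ω_s=1
29(1−ω_c) = −81(0−ω_c)  ⇒  110ω_c = 29  ⇒  ω_c = 29/110
ω_c/ω_s = 29/110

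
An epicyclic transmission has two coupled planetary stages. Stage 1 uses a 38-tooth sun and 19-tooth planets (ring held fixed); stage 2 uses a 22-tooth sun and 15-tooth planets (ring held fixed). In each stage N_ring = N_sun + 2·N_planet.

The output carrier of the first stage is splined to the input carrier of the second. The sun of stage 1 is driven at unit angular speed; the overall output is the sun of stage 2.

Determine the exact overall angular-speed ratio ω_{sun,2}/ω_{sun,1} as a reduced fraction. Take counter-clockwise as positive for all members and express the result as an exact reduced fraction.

Stage 1: N_ring = 38 + 2·19 = 76
Stage 1: 38(ω_s−ω_c) = −76(ω_r−ω_c),  ω_r=0, ω_s=1
Stage 1: 38(1−ω_c) = −76(0−ω_c)  ⇒  114ω_c = 38  ⇒  ω_c = 1/3
  ⇒ ω_c¹/ω_s¹ = 1/3
Stage 2: N_ring = 22 + 2·15 = 52
Stage 2: 22(ω_s−ω_c) = −52(ω_r−ω_c),  ω_r=0, ω_c=1
Stage 2: ω_s = 1 − (52/22)(0−1) = 37/11
  ⇒ ω_s²/ω_c² = 37/11
Coupling ω_c² = ω_c¹ ⇒ overall = 1/3 × 37/11 = 37/33

37/33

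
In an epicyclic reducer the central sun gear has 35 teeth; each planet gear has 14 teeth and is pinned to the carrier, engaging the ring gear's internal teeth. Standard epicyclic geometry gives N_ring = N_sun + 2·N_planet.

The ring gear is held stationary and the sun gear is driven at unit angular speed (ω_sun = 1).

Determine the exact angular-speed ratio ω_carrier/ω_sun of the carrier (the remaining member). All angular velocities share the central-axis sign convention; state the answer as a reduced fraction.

N_ring = 35 + 2·14 = 63
35(ω_s−ω_c) = −63(ω_r−ω_c),  ω_r=0, ω_s=1
35(1−ω_c) = −63(0−ω_c)  ⇒  98ω_c = 35  ⇒  ω_c = 5/14
ω_c/ω_s = 5/14

5/14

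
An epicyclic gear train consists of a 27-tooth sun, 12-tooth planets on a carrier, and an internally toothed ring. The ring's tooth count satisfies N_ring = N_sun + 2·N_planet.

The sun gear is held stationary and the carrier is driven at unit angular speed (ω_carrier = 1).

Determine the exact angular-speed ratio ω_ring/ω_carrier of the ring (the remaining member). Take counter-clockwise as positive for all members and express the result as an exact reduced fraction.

26/17

N_ring = 27 + 2·12 = 51
27(ω_s−ω_c) = −51(ω_r−ω_c),  ω_s=0, ω_c=1
ω_r = 1 − (27/51)(0−1) = 26/17
ω_r/ω_c = 26/17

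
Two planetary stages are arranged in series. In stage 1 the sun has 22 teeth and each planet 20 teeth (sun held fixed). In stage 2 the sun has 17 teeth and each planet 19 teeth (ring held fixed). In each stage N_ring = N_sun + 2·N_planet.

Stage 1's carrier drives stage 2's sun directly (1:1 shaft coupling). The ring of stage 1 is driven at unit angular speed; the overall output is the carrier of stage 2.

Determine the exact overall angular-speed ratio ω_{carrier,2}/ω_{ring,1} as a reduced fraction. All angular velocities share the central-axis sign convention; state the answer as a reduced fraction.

527/3024

Stage 1: N_ring = 22 + 2·20 = 62
Stage 1: 22(ω_s−ω_c) = −62(ω_r−ω_c),  ω_s=0, ω_r=1
Stage 1: 22(0−ω_c) = −62(1−ω_c)  ⇒  84ω_c = 62  ⇒  ω_c = 31/42
  ⇒ ω_c¹/ω_r¹ = 31/42
Stage 2: N_ring = 17 + 2·19 = 55
Stage 2: 17(ω_s−ω_c) = −55(ω_r−ω_c),  ω_r=0, ω_s=1
Stage 2: 17(1−ω_c) = −55(0−ω_c)  ⇒  72ω_c = 17  ⇒  ω_c = 17/72
  ⇒ ω_c²/ω_s² = 17/72
Coupling ω_s² = ω_c¹ ⇒ overall = 31/42 × 17/72 = 527/3024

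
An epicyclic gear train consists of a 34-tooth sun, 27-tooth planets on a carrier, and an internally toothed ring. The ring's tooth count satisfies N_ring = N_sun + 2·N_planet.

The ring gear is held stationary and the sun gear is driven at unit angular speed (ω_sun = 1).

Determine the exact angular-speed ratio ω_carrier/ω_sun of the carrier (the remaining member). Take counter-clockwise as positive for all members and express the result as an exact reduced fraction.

N_ring = 34 + 2·27 = 88
34(ω_s−ω_c) = −88(ω_r−ω_c),  ω_r=0, ω_s=1
34(1−ω_c) = −88(0−ω_c)  ⇒  122ω_c = 34  ⇒  ω_c = 17/61
ω_c/ω_s = 17/61

17/61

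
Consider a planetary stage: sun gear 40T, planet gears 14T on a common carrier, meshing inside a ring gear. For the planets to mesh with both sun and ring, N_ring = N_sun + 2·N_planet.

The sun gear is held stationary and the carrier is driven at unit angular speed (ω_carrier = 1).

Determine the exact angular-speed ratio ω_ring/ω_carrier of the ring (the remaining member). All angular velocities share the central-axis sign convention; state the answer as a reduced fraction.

27/17

N_ring = 40 + 2·14 = 68
40(ω_s−ω_c) = −68(ω_r−ω_c),  ω_s=0, ω_c=1
ω_r = 1 − (40/68)(0−1) = 27/17
ω_r/ω_c = 27/17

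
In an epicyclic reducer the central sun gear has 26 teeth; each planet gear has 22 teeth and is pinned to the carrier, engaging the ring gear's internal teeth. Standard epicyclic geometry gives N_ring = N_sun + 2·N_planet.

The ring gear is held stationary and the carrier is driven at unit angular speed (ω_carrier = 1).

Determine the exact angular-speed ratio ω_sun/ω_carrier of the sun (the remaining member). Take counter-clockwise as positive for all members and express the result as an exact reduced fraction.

N_ring = 26 + 2·22 = 70
26(ω_s−ω_c) = −70(ω_r−ω_c),  ω_r=0, ω_c=1
ω_s = 1 − (70/26)(0−1) = 48/13
ω_s/ω_c = 48/13

48/13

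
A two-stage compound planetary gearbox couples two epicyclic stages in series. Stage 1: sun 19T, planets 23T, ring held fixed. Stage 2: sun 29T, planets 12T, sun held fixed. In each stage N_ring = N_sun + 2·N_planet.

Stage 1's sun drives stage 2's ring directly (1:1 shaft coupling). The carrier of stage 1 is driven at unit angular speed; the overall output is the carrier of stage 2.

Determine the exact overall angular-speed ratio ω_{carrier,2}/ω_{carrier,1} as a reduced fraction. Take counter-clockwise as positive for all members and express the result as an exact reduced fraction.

2226/779

Stage 1: N_ring = 19 + 2·23 = 65
Stage 1: 19(ω_s−ω_c) = −65(ω_r−ω_c),  ω_r=0, ω_c=1
Stage 1: ω_s = 1 − (65/19)(0−1) = 84/19
  ⇒ ω_s¹/ω_c¹ = 84/19
Stage 2: N_ring = 29 + 2·12 = 53
Stage 2: 29(ω_s−ω_c) = −53(ω_r−ω_c),  ω_s=0, ω_r=1
Stage 2: 29(0−ω_c) = −53(1−ω_c)  ⇒  82ω_c = 53  ⇒  ω_c = 53/82
  ⇒ ω_c²/ω_r² = 53/82
Coupling ω_r² = ω_s¹ ⇒ overall = 84/19 × 53/82 = 2226/779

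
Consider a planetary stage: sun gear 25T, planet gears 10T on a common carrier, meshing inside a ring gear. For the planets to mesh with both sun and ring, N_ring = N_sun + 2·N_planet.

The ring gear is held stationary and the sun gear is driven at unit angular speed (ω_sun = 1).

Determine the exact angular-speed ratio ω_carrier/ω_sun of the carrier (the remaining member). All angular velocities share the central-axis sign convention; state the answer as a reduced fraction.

N_ring = 25 + 2·10 = 45
25(ω_s−ω_c) = −45(ω_r−ω_c),  ω_r=0, ω_s=1
25(1−ω_c) = −45(0−ω_c)  ⇒  70ω_c = 25  ⇒  ω_c = 5/14
ω_c/ω_s = 5/14

5/14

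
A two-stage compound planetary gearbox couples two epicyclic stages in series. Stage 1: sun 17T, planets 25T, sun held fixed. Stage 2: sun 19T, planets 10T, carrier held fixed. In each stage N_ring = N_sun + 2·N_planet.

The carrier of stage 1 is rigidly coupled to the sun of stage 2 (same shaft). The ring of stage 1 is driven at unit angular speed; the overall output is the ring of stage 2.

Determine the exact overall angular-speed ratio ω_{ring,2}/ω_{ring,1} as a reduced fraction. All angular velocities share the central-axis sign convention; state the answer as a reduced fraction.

-1273/3276

Stage 1: N_ring = 17 + 2·25 = 67
Stage 1: 17(ω_s−ω_c) = −67(ω_r−ω_c),  ω_s=0, ω_r=1
Stage 1: 17(0−ω_c) = −67(1−ω_c)  ⇒  84ω_c = 67  ⇒  ω_c = 67/84
  ⇒ ω_c¹/ω_r¹ = 67/84
Stage 2: N_ring = 19 + 2·10 = 39
Stage 2: 19(ω_s−ω_c) = −39(ω_r−ω_c),  ω_c=0, ω_s=1
Stage 2: ω_r = 0 − (19/39)(1−0) = -19/39
  ⇒ ω_r²/ω_s² = -19/39
Coupling ω_s² = ω_c¹ ⇒ overall = 67/84 × -19/39 = -1273/3276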